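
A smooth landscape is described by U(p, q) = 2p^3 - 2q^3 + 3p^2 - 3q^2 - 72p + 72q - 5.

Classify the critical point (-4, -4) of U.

saddle point

The mixed partial ∂²U/∂p∂q is 0, so the Hessian at any point is diag(U_pp, U_qq) = diag(6(2p + 1), -6(2q + 1)).
At (-4, -4): H = diag(-42, 42).
The eigenvalues have opposite signs, so H is indefinite: a saddle point.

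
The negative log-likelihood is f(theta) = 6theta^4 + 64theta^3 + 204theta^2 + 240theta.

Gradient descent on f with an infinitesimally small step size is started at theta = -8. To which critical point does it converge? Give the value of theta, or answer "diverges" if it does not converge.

f'(theta) = 24(theta + 1)(theta + 2)(theta + 5), so f'(-8) = -3024.
Gradient descent moves in the -f' direction, i.e. theta is increasing.
The nearest critical point in that direction is theta = -5, where f'' = 288 > 0 (a local minimum). The iterate converges there.

-5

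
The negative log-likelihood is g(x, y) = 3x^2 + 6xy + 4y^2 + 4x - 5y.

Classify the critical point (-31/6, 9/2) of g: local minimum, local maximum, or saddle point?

local minimum

The Hessian of g is constant: H = [[6, 6], [6, 8]].
det(H) = 6·8 − 6² = 12.
det(H) > 0 and tr(H) = 14 > 0, so H is positive definite and the point is a local minimum.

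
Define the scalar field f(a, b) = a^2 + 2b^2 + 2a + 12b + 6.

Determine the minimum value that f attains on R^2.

f(a,b) separates as P(a) + Q(b) + 6, so its minimum is min P + min Q + 6.
P'(a) = 2a + 2 vanishes at a ∈ {-1}; Q'(b) = 4b + 12 vanishes at b ∈ {-3}.
Local minima of P (where P''>0): P(-1)=-1. Local minima of Q: Q(-3)=-18.
So the global minimum of f is P(-1) + Q(-3) + 6 = -1 − 18 + 6 = -13, attained at (-1, -3).

-13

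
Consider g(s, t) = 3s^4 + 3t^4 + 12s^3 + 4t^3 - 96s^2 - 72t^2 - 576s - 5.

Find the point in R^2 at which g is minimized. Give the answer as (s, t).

(4, -4)

g(s,t) separates as P(s) + Q(t) − 5, so its minimum is min P + min Q − 5.
P'(s) = 12(s - 4)(s + 3)(s + 4) vanishes at s ∈ {-4, -3, 4}; Q'(t) = 12t(t - 3)(t + 4) vanishes at t ∈ {-4, 0, 3}.
Local minima of P (where P''>0): P(-4)=768, P(4)=-2304. Local minima of Q: Q(-4)=-640, Q(3)=-297.
So the global minimum of g is P(4) + Q(-4) − 5 = -2304 − 640 − 5 = -2949, attained at (4, -4).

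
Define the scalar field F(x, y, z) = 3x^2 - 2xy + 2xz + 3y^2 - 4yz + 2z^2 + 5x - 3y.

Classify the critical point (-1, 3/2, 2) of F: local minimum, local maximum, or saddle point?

The Hessian is constant: H = [[6, -2, 2], [-2, 6, -4], [2, -4, 4]].
Leading principal minors: Δ₁ = 6, Δ₂ = 32, Δ₃ = 40.
All leading minors are positive, so H is positive definite: a local minimum.

local minimum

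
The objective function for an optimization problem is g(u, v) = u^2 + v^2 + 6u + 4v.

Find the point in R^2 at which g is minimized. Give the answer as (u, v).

(-3, -2)

g(u,v) separates as P(u) + Q(v), so its minimum is min P + min Q.
P'(u) = 2u + 6 vanishes at u ∈ {-3}; Q'(v) = 2v + 4 vanishes at v ∈ {-2}.
Local minima of P (where P''>0): P(-3)=-9. Local minima of Q: Q(-2)=-4.
So the global minimum of g is P(-3) + Q(-2) = -9 − 4 = -13, attained at (-3, -2).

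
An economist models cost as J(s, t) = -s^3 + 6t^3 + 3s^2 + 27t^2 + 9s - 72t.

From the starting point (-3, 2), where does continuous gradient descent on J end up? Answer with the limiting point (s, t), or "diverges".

(-1, 1)

J is separable, so gradient descent decouples: s follows -∂J/∂s, t follows -∂J/∂t.
∂J/∂s = -3(s - 3)(s + 1); at s=-3 this is -36, so s increases.
∂J/∂t = 18(t - 1)(t + 4); at t=2 this is 108, so t decreases.
s converges to its nearest critical value -1 (a local min of the s-part); t converges to 1. The iterate converges to (-1, 1).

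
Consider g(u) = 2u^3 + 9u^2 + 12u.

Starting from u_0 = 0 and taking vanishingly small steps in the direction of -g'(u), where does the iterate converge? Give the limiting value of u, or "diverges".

-1

g'(u) = 6(u + 1)(u + 2), so g'(0) = 12.
Gradient descent moves in the -g' direction, i.e. u is decreasing.
The nearest critical point in that direction is u = -1, where g'' = 6 > 0 (a local minimum). The iterate converges there.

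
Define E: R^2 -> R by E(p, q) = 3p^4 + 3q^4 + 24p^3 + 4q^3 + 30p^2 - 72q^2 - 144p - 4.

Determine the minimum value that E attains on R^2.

E(p,q) separates as A(p) + B(q) − 4, so its minimum is min A + min B − 4.
A'(p) = 12(p - 1)(p + 3)(p + 4) vanishes at p ∈ {-4, -3, 1}; B'(q) = 12q(q - 3)(q + 4) vanishes at q ∈ {-4, 0, 3}.
Local minima of A (where A''>0): A(-4)=288, A(1)=-87. Local minima of B: B(-4)=-640, B(3)=-297.
So the global minimum of E is A(1) + B(-4) − 4 = -87 − 640 − 4 = -731, attained at (1, -4).

-731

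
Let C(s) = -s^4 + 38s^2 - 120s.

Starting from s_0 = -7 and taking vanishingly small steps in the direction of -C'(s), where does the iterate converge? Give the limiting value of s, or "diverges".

C'(s) = -4(s - 3)(s - 2)(s + 5), so C'(-7) = 720.
Gradient descent moves in the -C' direction, i.e. s is decreasing.
There is no critical point below s=-7, and C' keeps the same sign, so the iterate runs off to −∞.

diverges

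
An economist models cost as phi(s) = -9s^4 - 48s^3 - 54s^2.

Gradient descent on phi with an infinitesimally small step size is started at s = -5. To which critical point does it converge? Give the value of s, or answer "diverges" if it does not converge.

diverges

phi'(s) = -36s(s + 1)(s + 3), so phi'(-5) = 1440.
Gradient descent moves in the -phi' direction, i.e. s is decreasing.
There is no critical point below s=-5, and phi' keeps the same sign, so the iterate runs off to −∞.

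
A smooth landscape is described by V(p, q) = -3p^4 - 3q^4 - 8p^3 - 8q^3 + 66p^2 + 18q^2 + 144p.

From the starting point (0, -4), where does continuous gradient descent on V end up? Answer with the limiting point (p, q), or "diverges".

diverges

V is separable, so gradient descent decouples: p follows -∂V/∂p, q follows -∂V/∂q.
∂V/∂p = -12(p - 3)(p + 1)(p + 4); at p=0 this is 144, so p decreases.
∂V/∂q = -12q(q - 1)(q + 3); at q=-4 this is 240, so q decreases.
The q-coordinate has no critical point in that direction and runs off to infinity.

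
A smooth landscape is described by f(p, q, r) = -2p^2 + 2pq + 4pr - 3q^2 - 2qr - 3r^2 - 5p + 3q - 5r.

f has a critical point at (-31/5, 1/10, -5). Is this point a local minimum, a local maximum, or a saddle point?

The Hessian is constant: H = [[-4, 2, 4], [2, -6, -2], [4, -2, -6]].
Leading principal minors: Δ₁ = -4, Δ₂ = 20, Δ₃ = -40.
The minors alternate sign starting negative (−, +, −), so H is negative definite: a local maximum.

local maximum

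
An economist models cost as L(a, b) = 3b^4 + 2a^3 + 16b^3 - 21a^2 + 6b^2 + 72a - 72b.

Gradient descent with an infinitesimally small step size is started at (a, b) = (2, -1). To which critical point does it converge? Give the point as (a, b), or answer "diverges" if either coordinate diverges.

diverges

L is separable, so gradient descent decouples: a follows -∂L/∂a, b follows -∂L/∂b.
∂L/∂a = 6(a - 4)(a - 3); at a=2 this is 12, so a decreases.
∂L/∂b = 12(b - 1)(b + 2)(b + 3); at b=-1 this is -48, so b increases.
The a-coordinate has no critical point in that direction and runs off to infinity.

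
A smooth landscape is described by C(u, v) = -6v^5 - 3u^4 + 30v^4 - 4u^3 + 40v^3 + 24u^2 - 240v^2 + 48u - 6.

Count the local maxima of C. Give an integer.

C separates as a function of u plus a function of v, so ∇C=0 decouples.
∂C/∂u = -12(u - 2)(u + 1)(u + 2) = 0 at u ∈ {-2, -1, 2}; ∂C/∂v = -30v(v - 4)(v - 2)(v + 2) = 0 at v ∈ {-2, 0, 2, 4}.
The Hessian is diagonal: diag(C_uu, C_vv). Second derivatives: C_uu(-2)=-48, C_uu(-1)=36, C_uu(2)=-144; C_vv(-2)=1440, C_vv(0)=-480, C_vv(2)=480, C_vv(4)=-1440.
Local maxima occur where both diagonal entries negative: (-2, 0), (-2, 4), (2, 0), (2, 4). Count: 4.

4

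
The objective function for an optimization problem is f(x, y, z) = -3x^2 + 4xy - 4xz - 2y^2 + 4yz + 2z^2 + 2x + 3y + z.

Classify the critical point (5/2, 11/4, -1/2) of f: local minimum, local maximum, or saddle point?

The Hessian is constant: H = [[-6, 4, -4], [4, -4, 4], [-4, 4, 4]].
Leading principal minors: Δ₁ = -6, Δ₂ = 8, Δ₃ = 64.
The minors fit neither the all-positive nor the alternating-sign pattern, so H is indefinite: a saddle point.

saddle point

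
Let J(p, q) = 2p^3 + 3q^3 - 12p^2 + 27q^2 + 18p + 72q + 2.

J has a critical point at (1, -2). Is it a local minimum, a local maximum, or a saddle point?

The mixed partial ∂²J/∂p∂q is 0, so the Hessian at any point is diag(J_pp, J_qq) = diag(12(p - 2), 18(q + 3)).
At (1, -2): H = diag(-12, 18).
The eigenvalues have opposite signs, so H is indefinite: a saddle point.

saddle point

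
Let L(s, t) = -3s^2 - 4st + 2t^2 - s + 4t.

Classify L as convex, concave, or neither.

L is quadratic, so its Hessian is the constant matrix H = [[-6, -4], [-4, 4]].
det(H) = -40, tr(H) = -2.
det(H) < 0, so H is indefinite: neither convex nor concave.

neither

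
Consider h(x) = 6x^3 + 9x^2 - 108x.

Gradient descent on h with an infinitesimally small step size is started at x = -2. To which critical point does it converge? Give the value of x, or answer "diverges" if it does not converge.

h'(x) = 18(x - 2)(x + 3), so h'(-2) = -72.
Gradient descent moves in the -h' direction, i.e. x is increasing.
The nearest critical point in that direction is x = 2, where h'' = 90 > 0 (a local minimum). The iterate converges there.

2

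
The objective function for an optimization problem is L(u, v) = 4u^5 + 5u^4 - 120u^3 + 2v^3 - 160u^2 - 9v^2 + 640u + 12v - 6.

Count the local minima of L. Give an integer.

L separates as a function of u plus a function of v, so ∇L=0 decouples.
∂L/∂u = 20(u - 4)(u - 1)(u + 2)(u + 4) = 0 at u ∈ {-4, -2, 1, 4}; ∂L/∂v = 6(v - 2)(v - 1) = 0 at v ∈ {1, 2}.
The Hessian is diagonal: diag(L_uu, L_vv). Second derivatives: L_uu(-4)=-1600, L_uu(-2)=720, L_uu(1)=-900, L_uu(4)=2880; L_vv(1)=-6, L_vv(2)=6.
Local minima occur where both diagonal entries positive: (-2, 2), (4, 2). Count: 2.

2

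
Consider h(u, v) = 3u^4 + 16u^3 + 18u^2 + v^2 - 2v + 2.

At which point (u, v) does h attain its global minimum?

(-3, 1)

h(u,v) separates as P(u) + Q(v) + 2, so its minimum is min P + min Q + 2.
P'(u) = 12u(u + 1)(u + 3) vanishes at u ∈ {-3, -1, 0}; Q'(v) = 2v - 2 vanishes at v ∈ {1}.
Local minima of P (where P''>0): P(-3)=-27, P(0)=0. Local minima of Q: Q(1)=-1.
So the global minimum of h is P(-3) + Q(1) + 2 = -27 − 1 + 2 = -26, attained at (-3, 1).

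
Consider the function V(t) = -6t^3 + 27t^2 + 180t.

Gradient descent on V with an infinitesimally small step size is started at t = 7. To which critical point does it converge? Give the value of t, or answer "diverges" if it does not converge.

V'(t) = -18(t - 5)(t + 2), so V'(7) = -324.
Gradient descent moves in the -V' direction, i.e. t is increasing.
There is no critical point above t=7, and V' keeps the same sign, so the iterate runs off to +∞.

diverges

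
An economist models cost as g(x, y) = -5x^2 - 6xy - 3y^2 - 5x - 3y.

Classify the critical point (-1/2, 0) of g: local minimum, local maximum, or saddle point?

The Hessian of g is constant: H = [[-10, -6], [-6, -6]].
det(H) = (-10)·(-6) − (-6)² = 24.
det(H) > 0 and tr(H) = -16 < 0, so H is negative definite and the point is a local maximum.

local maximum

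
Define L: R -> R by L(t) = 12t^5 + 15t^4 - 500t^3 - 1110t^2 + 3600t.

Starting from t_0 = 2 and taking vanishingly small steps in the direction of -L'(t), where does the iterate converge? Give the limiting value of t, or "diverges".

L'(t) = 60(t - 5)(t - 1)(t + 3)(t + 4), so L'(2) = -5400.
Gradient descent moves in the -L' direction, i.e. t is increasing.
The nearest critical point in that direction is t = 5, where L'' = 17280 > 0 (a local minimum). The iterate converges there.

5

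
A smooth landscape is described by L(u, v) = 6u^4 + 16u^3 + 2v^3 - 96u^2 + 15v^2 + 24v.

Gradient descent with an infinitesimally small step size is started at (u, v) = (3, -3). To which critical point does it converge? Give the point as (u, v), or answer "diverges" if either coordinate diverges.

(2, -1)

L is separable, so gradient descent decouples: u follows -∂L/∂u, v follows -∂L/∂v.
∂L/∂u = 24u(u - 2)(u + 4); at u=3 this is 504, so u decreases.
∂L/∂v = 6(v + 1)(v + 4); at v=-3 this is -12, so v increases.
u converges to its nearest critical value 2 (a local min of the u-part); v converges to -1. The iterate converges to (2, -1).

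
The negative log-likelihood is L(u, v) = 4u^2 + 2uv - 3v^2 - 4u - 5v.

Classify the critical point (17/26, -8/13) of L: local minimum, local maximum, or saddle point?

The Hessian of L is constant: H = [[8, 2], [2, -6]].
det(H) = 8·(-6) − 2² = -52.
Since det(H) < 0, H is indefinite and the critical point is a saddle point.

saddle point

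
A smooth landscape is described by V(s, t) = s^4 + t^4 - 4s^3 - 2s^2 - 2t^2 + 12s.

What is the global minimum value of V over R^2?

-10

V(s,t) separates as P(s) + Q(t), so its minimum is min P + min Q.
P'(s) = 4(s - 3)(s - 1)(s + 1) vanishes at s ∈ {-1, 1, 3}; Q'(t) = 4t(t - 1)(t + 1) vanishes at t ∈ {-1, 0, 1}.
Local minima of P (where P''>0): P(-1)=-9, P(3)=-9. Local minima of Q: Q(-1)=-1, Q(1)=-1.
So the global minimum of V is P(-1) + Q(-1) = -9 − 1 = -10, attained at (-1, -1).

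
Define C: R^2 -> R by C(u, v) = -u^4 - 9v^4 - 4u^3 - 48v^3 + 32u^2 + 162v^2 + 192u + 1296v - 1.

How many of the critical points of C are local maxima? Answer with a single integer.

4

C separates as a function of u plus a function of v, so ∇C=0 decouples.
∂C/∂u = -4(u - 4)(u + 3)(u + 4) = 0 at u ∈ {-4, -3, 4}; ∂C/∂v = -36(v - 3)(v + 3)(v + 4) = 0 at v ∈ {-4, -3, 3}.
The Hessian is diagonal: diag(C_uu, C_vv). Second derivatives: C_uu(-4)=-32, C_uu(-3)=28, C_uu(4)=-224; C_vv(-4)=-252, C_vv(-3)=216, C_vv(3)=-1512.
Local maxima occur where both diagonal entries negative: (-4, -4), (-4, 3), (4, -4), (4, 3). Count: 4.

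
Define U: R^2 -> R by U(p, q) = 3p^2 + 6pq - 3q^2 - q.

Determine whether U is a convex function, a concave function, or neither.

U is quadratic, so its Hessian is the constant matrix H = [[6, 6], [6, -6]].
det(H) = -72, tr(H) = 0.
det(H) < 0, so H is indefinite: neither convex nor concave.

neither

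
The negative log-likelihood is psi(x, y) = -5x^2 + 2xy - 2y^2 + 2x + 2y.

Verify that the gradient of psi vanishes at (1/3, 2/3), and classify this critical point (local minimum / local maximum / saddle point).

∇psi = (-10x + 2y + 2, 2x - 4y + 2); substituting (1/3, 2/3) gives ∇psi = (0, 0), so (1/3, 2/3) is indeed a critical point.
The Hessian of psi is constant: H = [[-10, 2], [2, -4]].
det(H) = (-10)·(-4) − 2² = 36.
det(H) > 0 and tr(H) = -14 < 0, so H is negative definite and the point is a local maximum.

local maximum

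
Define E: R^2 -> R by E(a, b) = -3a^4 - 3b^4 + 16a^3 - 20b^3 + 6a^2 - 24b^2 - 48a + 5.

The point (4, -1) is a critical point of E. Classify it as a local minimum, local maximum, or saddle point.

saddle point

The mixed partial ∂²E/∂a∂b is 0, so the Hessian at any point is diag(E_aa, E_bb) = diag(12(-3a^2 + 8a + 1), -12(3b^2 + 10b + 4)).
At (4, -1): H = diag(-180, 36).
The eigenvalues have opposite signs, so H is indefinite: a saddle point.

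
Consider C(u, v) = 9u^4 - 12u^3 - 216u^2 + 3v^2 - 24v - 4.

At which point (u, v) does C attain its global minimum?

(4, 4)

C(u,v) separates as P(u) + Q(v) − 4, so its minimum is min P + min Q − 4.
P'(u) = 36u(u - 4)(u + 3) vanishes at u ∈ {-3, 0, 4}; Q'(v) = 6v - 24 vanishes at v ∈ {4}.
Local minima of P (where P''>0): P(-3)=-891, P(4)=-1920. Local minima of Q: Q(4)=-48.
So the global minimum of C is P(4) + Q(4) − 4 = -1920 − 48 − 4 = -1972, attained at (4, 4).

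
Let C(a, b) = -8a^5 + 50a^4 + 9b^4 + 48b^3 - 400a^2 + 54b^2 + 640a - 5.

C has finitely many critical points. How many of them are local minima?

4

C separates as a function of a plus a function of b, so ∇C=0 decouples.
∂C/∂a = -40(a - 4)(a - 2)(a - 1)(a + 2) = 0 at a ∈ {-2, 1, 2, 4}; ∂C/∂b = 36b(b + 1)(b + 3) = 0 at b ∈ {-3, -1, 0}.
The Hessian is diagonal: diag(C_aa, C_bb). Second derivatives: C_aa(-2)=2880, C_aa(1)=-360, C_aa(2)=320, C_aa(4)=-1440; C_bb(-3)=216, C_bb(-1)=-72, C_bb(0)=108.
Local minima occur where both diagonal entries positive: (-2, -3), (-2, 0), (2, -3), (2, 0). Count: 4.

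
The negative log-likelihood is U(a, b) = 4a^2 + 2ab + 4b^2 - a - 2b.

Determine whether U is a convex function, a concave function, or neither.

convex

U is quadratic, so its Hessian is the constant matrix H = [[8, 2], [2, 8]].
det(H) = 60, tr(H) = 16.
det(H) > 0 and tr(H) > 0, so H is positive definite everywhere: convex.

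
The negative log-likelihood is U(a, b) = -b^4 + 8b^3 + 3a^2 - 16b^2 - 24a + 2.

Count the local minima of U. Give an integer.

1

U separates as a function of a plus a function of b, so ∇U=0 decouples.
∂U/∂a = 6(a - 4) = 0 at a ∈ {4}; ∂U/∂b = -4b(b - 4)(b - 2) = 0 at b ∈ {0, 2, 4}.
The Hessian is diagonal: diag(U_aa, U_bb). Second derivatives: U_aa(4)=6; U_bb(0)=-32, U_bb(2)=16, U_bb(4)=-32.
Local minima occur where both diagonal entries positive: (4, 2). Count: 1.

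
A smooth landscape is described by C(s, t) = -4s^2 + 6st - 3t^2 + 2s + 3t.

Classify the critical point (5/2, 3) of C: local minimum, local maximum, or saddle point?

local maximum

The Hessian of C is constant: H = [[-8, 6], [6, -6]].
det(H) = (-8)·(-6) − 6² = 12.
det(H) > 0 and tr(H) = -14 < 0, so H is negative definite and the point is a local maximum.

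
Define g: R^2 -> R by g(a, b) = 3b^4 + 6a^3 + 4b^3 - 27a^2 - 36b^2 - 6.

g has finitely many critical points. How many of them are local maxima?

1

g separates as a function of a plus a function of b, so ∇g=0 decouples.
∂g/∂a = 18a(a - 3) = 0 at a ∈ {0, 3}; ∂g/∂b = 12b(b - 2)(b + 3) = 0 at b ∈ {-3, 0, 2}.
The Hessian is diagonal: diag(g_aa, g_bb). Second derivatives: g_aa(0)=-54, g_aa(3)=54; g_bb(-3)=180, g_bb(0)=-72, g_bb(2)=120.
Local maxima occur where both diagonal entries negative: (0, 0). Count: 1.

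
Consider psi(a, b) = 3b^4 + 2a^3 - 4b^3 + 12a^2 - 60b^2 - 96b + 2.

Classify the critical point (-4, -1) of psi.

local maximum

The mixed partial ∂²psi/∂a∂b is 0, so the Hessian at any point is diag(psi_aa, psi_bb) = diag(12(a + 2), 12(3b^2 - 2b - 10)).
At (-4, -1): H = diag(-24, -60).
Both eigenvalues are negative, so H is negative definite: a local maximum.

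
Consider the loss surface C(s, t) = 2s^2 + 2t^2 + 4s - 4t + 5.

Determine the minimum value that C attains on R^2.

1

C(s,t) separates as P(s) + Q(t) + 5, so its minimum is min P + min Q + 5.
P'(s) = 4s + 4 vanishes at s ∈ {-1}; Q'(t) = 4(t - 1) vanishes at t ∈ {1}.
Local minima of P (where P''>0): P(-1)=-2. Local minima of Q: Q(1)=-2.
So the global minimum of C is P(-1) + Q(1) + 5 = -2 − 2 + 5 = 1, attained at (-1, 1).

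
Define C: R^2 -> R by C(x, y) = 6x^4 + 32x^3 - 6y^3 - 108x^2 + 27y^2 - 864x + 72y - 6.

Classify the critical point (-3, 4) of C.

The mixed partial ∂²C/∂x∂y is 0, so the Hessian at any point is diag(C_xx, C_yy) = diag(24(3x^2 + 8x - 9), 18(-2y + 3)).
At (-3, 4): H = diag(-144, -90).
Both eigenvalues are negative, so H is negative definite: a local maximum.

local maximum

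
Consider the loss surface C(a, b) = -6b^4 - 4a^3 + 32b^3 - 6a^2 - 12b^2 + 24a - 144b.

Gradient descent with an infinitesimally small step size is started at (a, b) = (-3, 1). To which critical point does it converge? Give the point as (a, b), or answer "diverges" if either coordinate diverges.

C is separable, so gradient descent decouples: a follows -∂C/∂a, b follows -∂C/∂b.
∂C/∂a = -12(a - 1)(a + 2); at a=-3 this is -48, so a increases.
∂C/∂b = -24(b - 3)(b - 2)(b + 1); at b=1 this is -96, so b increases.
a converges to its nearest critical value -2 (a local min of the a-part); b converges to 2. The iterate converges to (-2, 2).

(-2, 2)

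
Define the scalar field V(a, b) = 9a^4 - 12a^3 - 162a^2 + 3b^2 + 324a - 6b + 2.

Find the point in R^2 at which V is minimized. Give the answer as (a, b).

(-3, 1)

V(a,b) separates as P(a) + Q(b) + 2, so its minimum is min P + min Q + 2.
P'(a) = 36(a - 3)(a - 1)(a + 3) vanishes at a ∈ {-3, 1, 3}; Q'(b) = 6b - 6 vanishes at b ∈ {1}.
Local minima of P (where P''>0): P(-3)=-1377, P(3)=-81. Local minima of Q: Q(1)=-3.
So the global minimum of V is P(-3) + Q(1) + 2 = -1377 − 3 + 2 = -1378, attained at (-3, 1).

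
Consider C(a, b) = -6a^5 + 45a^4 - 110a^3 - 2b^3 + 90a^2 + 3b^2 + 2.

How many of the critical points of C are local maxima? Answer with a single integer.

C separates as a function of a plus a function of b, so ∇C=0 decouples.
∂C/∂a = -30a(a - 3)(a - 2)(a - 1) = 0 at a ∈ {0, 1, 2, 3}; ∂C/∂b = -6b(b - 1) = 0 at b ∈ {0, 1}.
The Hessian is diagonal: diag(C_aa, C_bb). Second derivatives: C_aa(0)=180, C_aa(1)=-60, C_aa(2)=60, C_aa(3)=-180; C_bb(0)=6, C_bb(1)=-6.
Local maxima occur where both diagonal entries negative: (1, 1), (3, 1). Count: 2.

2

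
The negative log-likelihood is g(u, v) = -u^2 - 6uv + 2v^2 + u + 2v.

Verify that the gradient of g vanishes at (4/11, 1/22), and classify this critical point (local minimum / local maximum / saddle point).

∇g = (-2u - 6v + 1, -6u + 4v + 2); substituting (4/11, 1/22) gives ∇g = (0, 0), so (4/11, 1/22) is indeed a critical point.
The Hessian of g is constant: H = [[-2, -6], [-6, 4]].
det(H) = (-2)·4 − (-6)² = -44.
Since det(H) < 0, H is indefinite and the critical point is a saddle point.

saddle point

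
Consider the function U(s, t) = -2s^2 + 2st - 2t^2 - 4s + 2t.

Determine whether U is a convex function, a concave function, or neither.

concave

U is quadratic, so its Hessian is the constant matrix H = [[-4, 2], [2, -4]].
det(H) = 12, tr(H) = -8.
det(H) > 0 and tr(H) < 0, so H is negative definite everywhere: concave.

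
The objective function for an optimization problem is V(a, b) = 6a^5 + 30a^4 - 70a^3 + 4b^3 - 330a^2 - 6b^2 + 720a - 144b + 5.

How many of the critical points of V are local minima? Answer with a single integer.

V separates as a function of a plus a function of b, so ∇V=0 decouples.
∂V/∂a = 30(a - 2)(a - 1)(a + 3)(a + 4) = 0 at a ∈ {-4, -3, 1, 2}; ∂V/∂b = 12(b - 4)(b + 3) = 0 at b ∈ {-3, 4}.
The Hessian is diagonal: diag(V_aa, V_bb). Second derivatives: V_aa(-4)=-900, V_aa(-3)=600, V_aa(1)=-600, V_aa(2)=900; V_bb(-3)=-84, V_bb(4)=84.
Local minima occur where both diagonal entries positive: (-3, 4), (2, 4). Count: 2.

2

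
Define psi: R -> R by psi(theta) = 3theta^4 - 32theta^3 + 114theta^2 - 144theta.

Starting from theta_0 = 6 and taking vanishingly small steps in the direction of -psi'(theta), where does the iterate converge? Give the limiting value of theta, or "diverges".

psi'(theta) = 12(theta - 4)(theta - 3)(theta - 1), so psi'(6) = 360.
Gradient descent moves in the -psi' direction, i.e. theta is decreasing.
The nearest critical point in that direction is theta = 4, where psi'' = 36 > 0 (a local minimum). The iterate converges there.

4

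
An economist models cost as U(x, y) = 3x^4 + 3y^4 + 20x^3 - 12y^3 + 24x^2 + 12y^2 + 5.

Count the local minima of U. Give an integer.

4

U separates as a function of x plus a function of y, so ∇U=0 decouples.
∂U/∂x = 12x(x + 1)(x + 4) = 0 at x ∈ {-4, -1, 0}; ∂U/∂y = 12y(y - 2)(y - 1) = 0 at y ∈ {0, 1, 2}.
The Hessian is diagonal: diag(U_xx, U_yy). Second derivatives: U_xx(-4)=144, U_xx(-1)=-36, U_xx(0)=48; U_yy(0)=24, U_yy(1)=-12, U_yy(2)=24.
Local minima occur where both diagonal entries positive: (-4, 0), (-4, 2), (0, 0), (0, 2). Count: 4.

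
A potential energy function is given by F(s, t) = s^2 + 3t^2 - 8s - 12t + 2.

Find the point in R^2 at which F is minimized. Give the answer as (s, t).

(4, 2)

F(s,t) separates as P(s) + Q(t) + 2, so its minimum is min P + min Q + 2.
P'(s) = 2s - 8 vanishes at s ∈ {4}; Q'(t) = 6(t - 2) vanishes at t ∈ {2}.
Local minima of P (where P''>0): P(4)=-16. Local minima of Q: Q(2)=-12.
So the global minimum of F is P(4) + Q(2) + 2 = -16 − 12 + 2 = -26, attained at (4, 2).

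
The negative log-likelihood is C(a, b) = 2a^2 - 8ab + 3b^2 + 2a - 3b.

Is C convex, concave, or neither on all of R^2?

neither

C is quadratic, so its Hessian is the constant matrix H = [[4, -8], [-8, 6]].
det(H) = -40, tr(H) = 10.
det(H) < 0, so H is indefinite: neither convex nor concave.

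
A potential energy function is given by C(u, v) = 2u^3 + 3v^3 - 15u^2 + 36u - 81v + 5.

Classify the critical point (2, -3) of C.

The mixed partial ∂²C/∂u∂v is 0, so the Hessian at any point is diag(C_uu, C_vv) = diag(6(2u - 5), 18v).
At (2, -3): H = diag(-6, -54).
Both eigenvalues are negative, so H is negative definite: a local maximum.

local maximum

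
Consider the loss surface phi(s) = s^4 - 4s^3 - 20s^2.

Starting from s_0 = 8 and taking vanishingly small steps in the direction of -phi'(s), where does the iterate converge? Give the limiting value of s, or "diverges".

5

phi'(s) = 4s(s - 5)(s + 2), so phi'(8) = 960.
Gradient descent moves in the -phi' direction, i.e. s is decreasing.
The nearest critical point in that direction is s = 5, where phi'' = 140 > 0 (a local minimum). The iterate converges there.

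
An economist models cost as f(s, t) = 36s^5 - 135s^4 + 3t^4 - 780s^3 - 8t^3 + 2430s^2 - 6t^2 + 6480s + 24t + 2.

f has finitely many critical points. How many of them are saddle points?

6

f separates as a function of s plus a function of t, so ∇f=0 decouples.
∂f/∂s = 180(s - 4)(s - 3)(s + 1)(s + 3) = 0 at s ∈ {-3, -1, 3, 4}; ∂f/∂t = 12(t - 2)(t - 1)(t + 1) = 0 at t ∈ {-1, 1, 2}.
The Hessian is diagonal: diag(f_ss, f_tt). Second derivatives: f_ss(-3)=-15120, f_ss(-1)=7200, f_ss(3)=-4320, f_ss(4)=6300; f_tt(-1)=72, f_tt(1)=-24, f_tt(2)=36.
Saddle points occur where the two diagonal entries have opposite signs: (-3, -1), (-3, 2), (-1, 1), (3, -1), (3, 2), (4, 1). Count: 6.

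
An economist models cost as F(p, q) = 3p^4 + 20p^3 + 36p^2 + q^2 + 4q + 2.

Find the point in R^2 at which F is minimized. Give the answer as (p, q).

(0, -2)

F(p,q) separates as A(p) + B(q) + 2, so its minimum is min A + min B + 2.
A'(p) = 12p(p + 2)(p + 3) vanishes at p ∈ {-3, -2, 0}; B'(q) = 2q + 4 vanishes at q ∈ {-2}.
Local minima of A (where A''>0): A(-3)=27, A(0)=0. Local minima of B: B(-2)=-4.
So the global minimum of F is A(0) + B(-2) + 2 = 0 − 4 + 2 = -2, attained at (0, -2).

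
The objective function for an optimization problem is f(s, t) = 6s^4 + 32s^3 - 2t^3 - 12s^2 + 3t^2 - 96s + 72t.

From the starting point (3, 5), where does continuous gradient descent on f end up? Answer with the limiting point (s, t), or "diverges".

f is separable, so gradient descent decouples: s follows -∂f/∂s, t follows -∂f/∂t.
∂f/∂s = 24(s - 1)(s + 1)(s + 4); at s=3 this is 1344, so s decreases.
∂f/∂t = -6(t - 4)(t + 3); at t=5 this is -48, so t increases.
The t-coordinate has no critical point in that direction and runs off to infinity.

diverges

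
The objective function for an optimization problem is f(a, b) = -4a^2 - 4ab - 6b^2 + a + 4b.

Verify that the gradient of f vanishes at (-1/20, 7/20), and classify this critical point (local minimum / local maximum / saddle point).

local maximum

∇f = (-8a - 4b + 1, -4a - 12b + 4); substituting (-1/20, 7/20) gives ∇f = (0, 0), so (-1/20, 7/20) is indeed a critical point.
The Hessian of f is constant: H = [[-8, -4], [-4, -12]].
det(H) = (-8)·(-12) − (-4)² = 80.
det(H) > 0 and tr(H) = -20 < 0, so H is negative definite and the point is a local maximum.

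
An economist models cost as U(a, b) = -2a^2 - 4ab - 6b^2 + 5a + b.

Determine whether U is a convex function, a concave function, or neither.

U is quadratic, so its Hessian is the constant matrix H = [[-4, -4], [-4, -12]].
det(H) = 32, tr(H) = -16.
det(H) > 0 and tr(H) < 0, so H is negative definite everywhere: concave.

concave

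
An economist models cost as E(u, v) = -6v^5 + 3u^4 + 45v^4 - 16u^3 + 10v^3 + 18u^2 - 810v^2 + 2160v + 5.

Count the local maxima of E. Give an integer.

E separates as a function of u plus a function of v, so ∇E=0 decouples.
∂E/∂u = 12u(u - 3)(u - 1) = 0 at u ∈ {0, 1, 3}; ∂E/∂v = -30(v - 4)(v - 3)(v - 2)(v + 3) = 0 at v ∈ {-3, 2, 3, 4}.
The Hessian is diagonal: diag(E_uu, E_vv). Second derivatives: E_uu(0)=36, E_uu(1)=-24, E_uu(3)=72; E_vv(-3)=6300, E_vv(2)=-300, E_vv(3)=180, E_vv(4)=-420.
Local maxima occur where both diagonal entries negative: (1, 2), (1, 4). Count: 2.

2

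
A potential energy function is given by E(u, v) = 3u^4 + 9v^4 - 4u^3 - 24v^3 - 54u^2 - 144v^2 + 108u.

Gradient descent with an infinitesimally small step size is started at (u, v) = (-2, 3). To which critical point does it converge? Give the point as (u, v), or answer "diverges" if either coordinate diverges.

(-3, 4)

E is separable, so gradient descent decouples: u follows -∂E/∂u, v follows -∂E/∂v.
∂E/∂u = 12(u - 3)(u - 1)(u + 3); at u=-2 this is 180, so u decreases.
∂E/∂v = 36v(v - 4)(v + 2); at v=3 this is -540, so v increases.
u converges to its nearest critical value -3 (a local min of the u-part); v converges to 4. The iterate converges to (-3, 4).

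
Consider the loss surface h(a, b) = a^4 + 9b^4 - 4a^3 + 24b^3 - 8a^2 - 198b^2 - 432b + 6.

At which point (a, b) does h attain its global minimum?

h(a,b) separates as P(a) + Q(b) + 6, so its minimum is min P + min Q + 6.
P'(a) = 4a(a - 4)(a + 1) vanishes at a ∈ {-1, 0, 4}; Q'(b) = 36(b - 3)(b + 1)(b + 4) vanishes at b ∈ {-4, -1, 3}.
Local minima of P (where P''>0): P(-1)=-3, P(4)=-128. Local minima of Q: Q(-4)=-672, Q(3)=-1701.
So the global minimum of h is P(4) + Q(3) + 6 = -128 − 1701 + 6 = -1823, attained at (4, 3).

(4, 3)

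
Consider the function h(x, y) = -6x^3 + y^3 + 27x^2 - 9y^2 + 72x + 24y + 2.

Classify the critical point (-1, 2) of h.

saddle point

The mixed partial ∂²h/∂x∂y is 0, so the Hessian at any point is diag(h_xx, h_yy) = diag(18(-2x + 3), 6(y - 3)).
At (-1, 2): H = diag(90, -6).
The eigenvalues have opposite signs, so H is indefinite: a saddle point.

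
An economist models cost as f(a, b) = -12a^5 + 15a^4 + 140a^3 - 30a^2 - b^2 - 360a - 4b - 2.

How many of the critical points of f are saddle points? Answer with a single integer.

2

f separates as a function of a plus a function of b, so ∇f=0 decouples.
∂f/∂a = -60(a - 3)(a - 1)(a + 1)(a + 2) = 0 at a ∈ {-2, -1, 1, 3}; ∂f/∂b = -2(b + 2) = 0 at b ∈ {-2}.
The Hessian is diagonal: diag(f_aa, f_bb). Second derivatives: f_aa(-2)=900, f_aa(-1)=-480, f_aa(1)=720, f_aa(3)=-2400; f_bb(-2)=-2.
Saddle points occur where the two diagonal entries have opposite signs: (-2, -2), (1, -2). Count: 2.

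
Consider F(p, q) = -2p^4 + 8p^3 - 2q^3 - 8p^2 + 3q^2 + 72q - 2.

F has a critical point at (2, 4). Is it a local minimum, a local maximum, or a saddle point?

The mixed partial ∂²F/∂p∂q is 0, so the Hessian at any point is diag(F_pp, F_qq) = diag(8(-3p^2 + 6p - 2), 6(-2q + 1)).
At (2, 4): H = diag(-16, -42).
Both eigenvalues are negative, so H is negative definite: a local maximum.

local maximum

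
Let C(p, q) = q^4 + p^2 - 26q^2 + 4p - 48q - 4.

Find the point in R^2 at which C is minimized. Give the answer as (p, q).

C(p,q) separates as A(p) + B(q) − 4, so its minimum is min A + min B − 4.
A'(p) = 2p + 4 vanishes at p ∈ {-2}; B'(q) = 4(q - 4)(q + 1)(q + 3) vanishes at q ∈ {-3, -1, 4}.
Local minima of A (where A''>0): A(-2)=-4. Local minima of B: B(-3)=-9, B(4)=-352.
So the global minimum of C is A(-2) + B(4) − 4 = -4 − 352 − 4 = -360, attained at (-2, 4).

(-2, 4)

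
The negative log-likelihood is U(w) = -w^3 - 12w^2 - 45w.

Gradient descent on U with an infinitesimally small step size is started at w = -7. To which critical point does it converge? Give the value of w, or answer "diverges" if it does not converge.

-5

U'(w) = -3(w + 3)(w + 5), so U'(-7) = -24.
Gradient descent moves in the -U' direction, i.e. w is increasing.
The nearest critical point in that direction is w = -5, where U'' = 6 > 0 (a local minimum). The iterate converges there.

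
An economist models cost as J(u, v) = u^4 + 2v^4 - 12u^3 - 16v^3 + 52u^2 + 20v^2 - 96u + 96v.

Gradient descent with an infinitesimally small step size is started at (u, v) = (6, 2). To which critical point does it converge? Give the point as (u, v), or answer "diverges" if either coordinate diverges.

(4, -1)

J is separable, so gradient descent decouples: u follows -∂J/∂u, v follows -∂J/∂v.
∂J/∂u = 4(u - 4)(u - 3)(u - 2); at u=6 this is 96, so u decreases.
∂J/∂v = 8(v - 4)(v - 3)(v + 1); at v=2 this is 48, so v decreases.
u converges to its nearest critical value 4 (a local min of the u-part); v converges to -1. The iterate converges to (4, -1).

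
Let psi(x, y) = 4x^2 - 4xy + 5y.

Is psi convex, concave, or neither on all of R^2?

neither

psi is quadratic, so its Hessian is the constant matrix H = [[8, -4], [-4, 0]].
det(H) = -16, tr(H) = 8.
det(H) < 0, so H is indefinite: neither convex nor concave.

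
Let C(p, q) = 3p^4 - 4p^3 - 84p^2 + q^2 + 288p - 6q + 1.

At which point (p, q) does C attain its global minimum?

C(p,q) separates as A(p) + B(q) + 1, so its minimum is min A + min B + 1.
A'(p) = 12(p - 3)(p - 2)(p + 4) vanishes at p ∈ {-4, 2, 3}; B'(q) = 2q - 6 vanishes at q ∈ {3}.
Local minima of A (where A''>0): A(-4)=-1472, A(3)=243. Local minima of B: B(3)=-9.
So the global minimum of C is A(-4) + B(3) + 1 = -1472 − 9 + 1 = -1480, attained at (-4, 3).

(-4, 3)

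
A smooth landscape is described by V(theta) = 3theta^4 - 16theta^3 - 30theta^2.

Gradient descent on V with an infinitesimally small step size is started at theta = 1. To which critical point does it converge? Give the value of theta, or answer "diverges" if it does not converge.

5

V'(theta) = 12theta(theta - 5)(theta + 1), so V'(1) = -96.
Gradient descent moves in the -V' direction, i.e. theta is increasing.
The nearest critical point in that direction is theta = 5, where V'' = 360 > 0 (a local minimum). The iterate converges there.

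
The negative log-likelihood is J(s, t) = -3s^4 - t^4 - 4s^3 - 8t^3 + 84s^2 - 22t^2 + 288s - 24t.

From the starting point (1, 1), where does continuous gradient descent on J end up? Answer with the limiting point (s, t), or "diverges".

diverges

J is separable, so gradient descent decouples: s follows -∂J/∂s, t follows -∂J/∂t.
∂J/∂s = -12(s - 4)(s + 2)(s + 3); at s=1 this is 432, so s decreases.
∂J/∂t = -4(t + 1)(t + 2)(t + 3); at t=1 this is -96, so t increases.
The t-coordinate has no critical point in that direction and runs off to infinity.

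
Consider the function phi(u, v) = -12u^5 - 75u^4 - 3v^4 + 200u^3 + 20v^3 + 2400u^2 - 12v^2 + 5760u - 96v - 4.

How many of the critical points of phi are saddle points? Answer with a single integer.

phi separates as a function of u plus a function of v, so ∇phi=0 decouples.
∂phi/∂u = -60(u - 4)(u + 2)(u + 3)(u + 4) = 0 at u ∈ {-4, -3, -2, 4}; ∂phi/∂v = -12(v - 4)(v - 2)(v + 1) = 0 at v ∈ {-1, 2, 4}.
The Hessian is diagonal: diag(phi_uu, phi_vv). Second derivatives: phi_uu(-4)=960, phi_uu(-3)=-420, phi_uu(-2)=720, phi_uu(4)=-20160; phi_vv(-1)=-180, phi_vv(2)=72, phi_vv(4)=-120.
Saddle points occur where the two diagonal entries have opposite signs: (-4, -1), (-4, 4), (-3, 2), (-2, -1), (-2, 4), (4, 2). Count: 6.

6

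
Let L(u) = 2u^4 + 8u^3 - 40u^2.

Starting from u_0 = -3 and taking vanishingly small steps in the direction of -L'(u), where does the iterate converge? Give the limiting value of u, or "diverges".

L'(u) = 8u(u - 2)(u + 5), so L'(-3) = 240.
Gradient descent moves in the -L' direction, i.e. u is decreasing.
The nearest critical point in that direction is u = -5, where L'' = 280 > 0 (a local minimum). The iterate converges there.

-5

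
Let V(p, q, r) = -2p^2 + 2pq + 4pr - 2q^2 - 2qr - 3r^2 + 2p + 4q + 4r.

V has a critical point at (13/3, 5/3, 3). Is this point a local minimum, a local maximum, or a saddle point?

local maximum

The Hessian is constant: H = [[-4, 2, 4], [2, -4, -2], [4, -2, -6]].
Leading principal minors: Δ₁ = -4, Δ₂ = 12, Δ₃ = -24.
The minors alternate sign starting negative (−, +, −), so H is negative definite: a local maximum.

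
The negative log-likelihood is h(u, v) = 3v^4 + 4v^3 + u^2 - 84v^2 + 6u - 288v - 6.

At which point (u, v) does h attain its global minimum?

h(u,v) separates as P(u) + Q(v) − 6, so its minimum is min P + min Q − 6.
P'(u) = 2u + 6 vanishes at u ∈ {-3}; Q'(v) = 12(v - 4)(v + 2)(v + 3) vanishes at v ∈ {-3, -2, 4}.
Local minima of P (where P''>0): P(-3)=-9. Local minima of Q: Q(-3)=243, Q(4)=-1472.
So the global minimum of h is P(-3) + Q(4) − 6 = -9 − 1472 − 6 = -1487, attained at (-3, 4).

(-3, 4)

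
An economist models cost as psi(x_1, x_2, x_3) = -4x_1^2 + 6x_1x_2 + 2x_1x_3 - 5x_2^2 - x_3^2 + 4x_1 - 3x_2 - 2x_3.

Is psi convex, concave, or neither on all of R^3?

psi is quadratic, so its Hessian is the constant matrix H = [[-8, 6, 2], [6, -10, 0], [2, 0, -2]].
Leading principal minors: -8, 44, -48.
Signs alternate −, +, − ⇒ H ≺ 0 ⇒ concave.

concave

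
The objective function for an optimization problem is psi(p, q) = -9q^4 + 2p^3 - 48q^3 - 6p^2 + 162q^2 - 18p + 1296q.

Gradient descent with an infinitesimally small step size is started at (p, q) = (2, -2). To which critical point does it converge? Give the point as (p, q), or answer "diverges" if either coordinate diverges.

(3, -3)

psi is separable, so gradient descent decouples: p follows -∂psi/∂p, q follows -∂psi/∂q.
∂psi/∂p = 6(p - 3)(p + 1); at p=2 this is -18, so p increases.
∂psi/∂q = -36(q - 3)(q + 3)(q + 4); at q=-2 this is 360, so q decreases.
p converges to its nearest critical value 3 (a local min of the p-part); q converges to -3. The iterate converges to (3, -3).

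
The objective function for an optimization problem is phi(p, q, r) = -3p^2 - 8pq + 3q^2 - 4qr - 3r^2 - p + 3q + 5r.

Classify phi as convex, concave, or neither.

neither

phi is quadratic, so its Hessian is the constant matrix H = [[-6, -8, 0], [-8, 6, -4], [0, -4, -6]].
Leading principal minors: -6, -100, 696.
Neither pattern holds ⇒ H is indefinite ⇒ neither convex nor concave.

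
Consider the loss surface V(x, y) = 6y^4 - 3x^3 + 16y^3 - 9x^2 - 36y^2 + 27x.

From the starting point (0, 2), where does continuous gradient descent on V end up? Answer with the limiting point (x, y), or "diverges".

V is separable, so gradient descent decouples: x follows -∂V/∂x, y follows -∂V/∂y.
∂V/∂x = -9(x - 1)(x + 3); at x=0 this is 27, so x decreases.
∂V/∂y = 24y(y - 1)(y + 3); at y=2 this is 240, so y decreases.
x converges to its nearest critical value -3 (a local min of the x-part); y converges to 1. The iterate converges to (-3, 1).

(-3, 1)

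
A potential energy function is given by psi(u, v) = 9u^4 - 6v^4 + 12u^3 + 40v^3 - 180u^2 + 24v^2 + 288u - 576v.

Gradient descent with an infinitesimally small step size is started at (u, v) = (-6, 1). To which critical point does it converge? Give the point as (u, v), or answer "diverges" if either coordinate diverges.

(-4, 3)

psi is separable, so gradient descent decouples: u follows -∂psi/∂u, v follows -∂psi/∂v.
∂psi/∂u = 36(u - 2)(u - 1)(u + 4); at u=-6 this is -4032, so u increases.
∂psi/∂v = -24(v - 4)(v - 3)(v + 2); at v=1 this is -432, so v increases.
u converges to its nearest critical value -4 (a local min of the u-part); v converges to 3. The iterate converges to (-4, 3).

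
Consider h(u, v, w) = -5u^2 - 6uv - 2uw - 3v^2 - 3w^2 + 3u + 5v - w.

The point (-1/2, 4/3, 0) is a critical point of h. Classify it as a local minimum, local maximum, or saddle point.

local maximum

The Hessian is constant: H = [[-10, -6, -2], [-6, -6, 0], [-2, 0, -6]].
Leading principal minors: Δ₁ = -10, Δ₂ = 24, Δ₃ = -120.
The minors alternate sign starting negative (−, +, −), so H is negative definite: a local maximum.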